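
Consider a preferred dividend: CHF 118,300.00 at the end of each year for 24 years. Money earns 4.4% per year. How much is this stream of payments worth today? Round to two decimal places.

CHF 1,732,059.00

This is an ordinary annuity: 24 payments of CHF 118,300.00 at the end of each year.
Periodic rate r = 0.044 per year.
PV = PMT × [(1 − (1+r)^−n)/r] = 118,300 × [1 − (1+r)^−24] / r = CHF 1,732,059.00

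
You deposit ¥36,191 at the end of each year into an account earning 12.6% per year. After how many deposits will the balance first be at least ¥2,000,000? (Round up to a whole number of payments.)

Periodic rate r = 0.126 per year.
Ordinary annuity FV: 2,000,000 = 36,191 × [((1+r)^n − 1)/r].
(1+r)^n = 1 + 2,000,000 × r / 36,191, so n = ln(1 + 2,000,000·r/36,191) / ln(1+r) = 17.48.
Round up to a whole number of payments: n = 18.

18 payments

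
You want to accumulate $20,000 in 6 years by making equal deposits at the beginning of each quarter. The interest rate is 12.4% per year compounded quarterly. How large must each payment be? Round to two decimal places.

Level annuity due; solve FV = PMT × [((1+r)^n − 1)/r] × (1+r) for PMT.
Periodic rate r = 0.124/4 per quarter; n is counted in quarters.
With n = 24: PMT = 20,000 / ([((1+r)^n − 1)/r] × (1+r)) = $556.46

$556.46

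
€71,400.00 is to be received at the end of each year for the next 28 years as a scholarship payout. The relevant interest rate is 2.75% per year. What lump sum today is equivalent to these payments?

€1,381,649.01

This is an ordinary annuity: 28 payments of €71,400.00 at the end of each year.
Periodic rate r = 0.0275 per year.
PV = PMT × [(1 − (1+r)^−n)/r] = 71,400 × [1 − (1+r)^−28] / r = €1,381,649.01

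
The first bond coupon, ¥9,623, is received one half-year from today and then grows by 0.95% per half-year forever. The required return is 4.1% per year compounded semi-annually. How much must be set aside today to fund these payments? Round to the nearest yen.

¥874,818

Periodic rate r = 0.041/2 per half-year.
Growing perpetuity (Gordon): PV = PMT₁ / (r − g) = 9,623 / (r − 0.0095) = ¥874,818.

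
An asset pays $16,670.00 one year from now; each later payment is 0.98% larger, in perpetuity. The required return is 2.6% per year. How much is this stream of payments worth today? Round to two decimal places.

$1,029,012.35

Periodic rate r = 0.026 per year.
Growing perpetuity (Gordon): PV = PMT₁ / (r − g) = 16,670 / (r − 0.0098) = $1,029,012.35.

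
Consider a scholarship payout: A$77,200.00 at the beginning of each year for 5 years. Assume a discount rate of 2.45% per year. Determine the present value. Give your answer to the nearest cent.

This is an annuity due: 5 payments of A$77,200.00 at the beginning of each year.
Periodic rate r = 0.0245 per year.
PV = PMT × [(1 − (1+r)^−n)/r] × (1+r) = 77,200 × [1 − (1+r)^−5] / r × (1+r) = A$367,974.55

A$367,974.55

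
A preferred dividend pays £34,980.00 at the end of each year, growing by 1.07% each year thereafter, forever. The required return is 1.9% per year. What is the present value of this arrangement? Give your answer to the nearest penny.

£4,214,457.83

Periodic rate r = 0.019 per year.
Growing perpetuity (Gordon): PV = PMT₁ / (r − g) = 34,980 / (r − 0.0107) = £4,214,457.83.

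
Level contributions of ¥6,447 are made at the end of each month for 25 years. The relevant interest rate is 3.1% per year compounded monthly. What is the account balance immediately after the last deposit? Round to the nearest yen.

This is an ordinary annuity: 300 deposits of ¥6,447 at the end of each month.
Periodic rate r = 0.031/12 per month; n is counted in months.
FV = PMT × [((1+r)^n − 1)/r] = 6,447 × [(1+r)^300 − 1] / r = ¥2,915,934

¥2,915,934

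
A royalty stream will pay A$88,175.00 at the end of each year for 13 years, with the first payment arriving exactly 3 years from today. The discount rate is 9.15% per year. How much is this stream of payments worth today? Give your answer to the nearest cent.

Ordinary annuity of 13 payments, first payment at period 3.
Periodic rate r = 0.0915 per year.
The ordinary-annuity PV formula values the stream one period before the first payment (period 2); discount that back 2 periods:
PV₀ = 88,175 × [1 − (1+r)^−13] / r × (1+r)^−2 = A$549,706.40

A$549,706.40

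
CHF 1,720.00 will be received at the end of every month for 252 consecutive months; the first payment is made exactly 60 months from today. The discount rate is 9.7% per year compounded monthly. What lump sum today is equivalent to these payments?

Ordinary annuity of 252 payments, first payment at period 60.
Periodic rate r = 0.097/12 per month; n is counted in months.
The ordinary-annuity PV formula values the stream one period before the first payment (period 59); discount that back 59 periods:
PV₀ = 1,720 × [1 − (1+r)^−252] / r × (1+r)^−59 = CHF 114,927.05

CHF 114,927.05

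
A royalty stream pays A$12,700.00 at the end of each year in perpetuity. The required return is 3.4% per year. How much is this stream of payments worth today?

Periodic rate r = 0.034 per year.
Level perpetuity: PV = PMT / r = 12,700 / (0.034) = A$373,529.41.

A$373,529.41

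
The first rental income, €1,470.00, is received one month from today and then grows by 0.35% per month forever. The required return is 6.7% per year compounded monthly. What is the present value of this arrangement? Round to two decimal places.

Periodic rate r = 0.067/12 per month.
Growing perpetuity (Gordon): PV = PMT₁ / (r − g) = 1,470 / (r − 0.0035) = €705,600.00.

€705,600.00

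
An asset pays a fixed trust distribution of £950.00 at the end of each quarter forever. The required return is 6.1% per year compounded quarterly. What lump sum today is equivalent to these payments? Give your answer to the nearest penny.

£62,295.08

Periodic rate r = 0.061/4 per quarter.
Level perpetuity: PV = PMT / r = 950 / (0.061/4) = £62,295.08.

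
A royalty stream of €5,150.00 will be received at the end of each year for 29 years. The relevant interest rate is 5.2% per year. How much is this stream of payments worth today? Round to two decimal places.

This is an ordinary annuity: 29 payments of €5,150.00 at the end of each year.
Periodic rate r = 0.052 per year.
PV = PMT × [(1 − (1+r)^−n)/r] = 5,150 × [1 − (1+r)^−29] / r = €76,269.28

€76,269.28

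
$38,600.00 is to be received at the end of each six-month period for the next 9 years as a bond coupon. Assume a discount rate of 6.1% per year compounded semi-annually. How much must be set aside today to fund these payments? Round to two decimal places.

$528,648.35

This is an ordinary annuity: 18 payments of $38,600.00 at the end of each six-month period.
Periodic rate r = 0.061/2 per half-year; n is counted in half-years.
PV = PMT × [(1 − (1+r)^−n)/r] = 38,600 × [1 − (1+r)^−18] / r = $528,648.35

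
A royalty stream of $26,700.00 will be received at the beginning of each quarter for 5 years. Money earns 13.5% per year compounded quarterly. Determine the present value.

$396,752.50

This is an annuity due: 20 payments of $26,700.00 at the beginning of each quarter.
Periodic rate r = 0.135/4 per quarter; n is counted in quarters.
PV = PMT × [(1 − (1+r)^−n)/r] × (1+r) = 26,700 × [1 − (1+r)^−20] / r × (1+r) = $396,752.50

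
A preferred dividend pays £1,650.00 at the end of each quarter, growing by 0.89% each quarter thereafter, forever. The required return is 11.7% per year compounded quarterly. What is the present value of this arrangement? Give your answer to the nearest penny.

£81,081.08

Periodic rate r = 0.117/4 per quarter.
Growing perpetuity (Gordon): PV = PMT₁ / (r − g) = 1,650 / (r − 0.0089) = £81,081.08.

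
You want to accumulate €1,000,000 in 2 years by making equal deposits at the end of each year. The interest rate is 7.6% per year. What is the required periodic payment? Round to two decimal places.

€481,695.57

Level ordinary annuity; solve FV = PMT × [((1+r)^n − 1)/r] for PMT.
Periodic rate r = 0.076 per year.
With n = 2: PMT = 1,000,000 / ([((1+r)^n − 1)/r]) = €481,695.57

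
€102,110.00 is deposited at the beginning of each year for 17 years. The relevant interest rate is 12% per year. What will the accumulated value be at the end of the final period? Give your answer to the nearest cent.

€5,590,493.39

This is an annuity due: 17 deposits of €102,110.00 at the beginning of each year.
Periodic rate r = 0.12 per year.
FV = PMT × [((1+r)^n − 1)/r] × (1+r) = 102,110 × [(1+r)^17 − 1] / r × (1+r) = €5,590,493.39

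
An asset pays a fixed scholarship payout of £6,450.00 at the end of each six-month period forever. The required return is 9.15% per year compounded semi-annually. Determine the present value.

Periodic rate r = 0.0915/2 per half-year.
Level perpetuity: PV = PMT / r = 6,450 / (0.0915/2) = £140,983.61.

£140,983.61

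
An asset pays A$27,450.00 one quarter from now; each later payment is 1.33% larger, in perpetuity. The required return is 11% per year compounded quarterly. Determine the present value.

Periodic rate r = 0.11/4 per quarter.
Growing perpetuity (Gordon): PV = PMT₁ / (r − g) = 27,450 / (r − 0.0133) = A$1,933,098.59.

A$1,933,098.59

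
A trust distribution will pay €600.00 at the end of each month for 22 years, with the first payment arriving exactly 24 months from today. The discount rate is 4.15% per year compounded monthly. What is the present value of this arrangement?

Ordinary annuity of 264 payments, first payment at period 24.
Periodic rate r = 0.0415/12 per month; n is counted in months.
The ordinary-annuity PV formula values the stream one period before the first payment (period 23); discount that back 23 periods:
PV₀ = 600 × [1 − (1+r)^−264] / r × (1+r)^−23 = €95,837.66

€95,837.66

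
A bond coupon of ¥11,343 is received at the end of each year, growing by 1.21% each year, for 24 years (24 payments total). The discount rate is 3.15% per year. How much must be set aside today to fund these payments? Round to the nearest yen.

¥213,987

Periodic rate r = 0.0315 per year.
Growing ordinary annuity: PV = PMT₁ × [1 − ((1+g)/(1+r))^n] / (r − g) = 11,343 × [1 − ((1+0.0121)/(1+r))^24] / (r − 0.0121) = ¥213,987.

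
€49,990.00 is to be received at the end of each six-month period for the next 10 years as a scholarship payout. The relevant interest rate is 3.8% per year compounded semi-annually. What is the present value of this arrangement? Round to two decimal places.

This is an ordinary annuity: 20 payments of €49,990.00 at the end of each six-month period.
Periodic rate r = 0.038/2 per half-year; n is counted in half-years.
PV = PMT × [(1 − (1+r)^−n)/r] = 49,990 × [1 − (1+r)^−20] / r = €825,351.56

€825,351.56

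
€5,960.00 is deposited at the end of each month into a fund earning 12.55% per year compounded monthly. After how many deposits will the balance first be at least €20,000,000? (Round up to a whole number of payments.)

345 payments

Periodic rate r = 0.1255/12 per month; n is counted in months.
Ordinary annuity FV: 20,000,000 = 5,960 × [((1+r)^n − 1)/r].
(1+r)^n = 1 + 20,000,000 × r / 5,960, so n = ln(1 + 20,000,000·r/5,960) / ln(1+r) = 344.69.
Round up to a whole number of payments: n = 345.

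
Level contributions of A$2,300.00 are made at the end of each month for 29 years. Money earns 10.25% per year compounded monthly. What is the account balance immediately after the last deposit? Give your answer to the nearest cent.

This is an ordinary annuity: 348 deposits of A$2,300.00 at the end of each month.
Periodic rate r = 0.1025/12 per month; n is counted in months.
FV = PMT × [((1+r)^n − 1)/r] = 2,300 × [(1+r)^348 − 1] / r = A$4,926,423.36

A$4,926,423.36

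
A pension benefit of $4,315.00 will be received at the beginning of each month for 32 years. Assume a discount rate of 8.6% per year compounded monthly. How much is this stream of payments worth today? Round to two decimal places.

This is an annuity due: 384 payments of $4,315.00 at the beginning of each month.
Periodic rate r = 0.086/12 per month; n is counted in months.
PV = PMT × [(1 − (1+r)^−n)/r] × (1+r) = 4,315 × [1 − (1+r)^−384] / r × (1+r) = $567,337.53

$567,337.53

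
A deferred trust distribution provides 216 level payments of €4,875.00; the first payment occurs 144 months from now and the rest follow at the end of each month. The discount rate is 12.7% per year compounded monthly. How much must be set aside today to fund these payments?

€91,701.77

Ordinary annuity of 216 payments, first payment at period 144.
Periodic rate r = 0.127/12 per month; n is counted in months.
The ordinary-annuity PV formula values the stream one period before the first payment (period 143); discount that back 143 periods:
PV₀ = 4,875 × [1 − (1+r)^−216] / r × (1+r)^−143 = €91,701.77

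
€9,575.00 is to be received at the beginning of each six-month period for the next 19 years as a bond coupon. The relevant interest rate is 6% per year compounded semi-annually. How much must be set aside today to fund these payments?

This is an annuity due: 38 payments of €9,575.00 at the beginning of each six-month period.
Periodic rate r = 0.06/2 per half-year; n is counted in half-years.
PV = PMT × [(1 − (1+r)^−n)/r] × (1+r) = 9,575 × [1 − (1+r)^−38] / r × (1+r) = €221,826.28

€221,826.28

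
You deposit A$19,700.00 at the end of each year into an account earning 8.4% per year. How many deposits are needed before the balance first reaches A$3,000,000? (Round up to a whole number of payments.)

33 payments

Periodic rate r = 0.084 per year.
Ordinary annuity FV: 3,000,000 = 19,700 × [((1+r)^n − 1)/r].
(1+r)^n = 1 + 3,000,000 × r / 19,700, so n = ln(1 + 3,000,000·r/19,700) / ln(1+r) = 32.53.
Round up to a whole number of payments: n = 33.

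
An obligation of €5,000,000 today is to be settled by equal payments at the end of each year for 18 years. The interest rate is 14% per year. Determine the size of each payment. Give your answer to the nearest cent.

Level ordinary annuity; solve PV = PMT × [(1 − (1+r)^−n)/r] for PMT.
Periodic rate r = 0.14 per year.
With n = 18: PMT = 5,000,000 / ([(1 − (1+r)^−n)/r]) = €773,105.76

€773,105.76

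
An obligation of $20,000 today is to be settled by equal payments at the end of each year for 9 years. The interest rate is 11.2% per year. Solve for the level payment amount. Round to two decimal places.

Level ordinary annuity; solve PV = PMT × [(1 − (1+r)^−n)/r] for PMT.
Periodic rate r = 0.112 per year.
With n = 9: PMT = 20,000 / ([(1 − (1+r)^−n)/r]) = $3,640.16

$3,640.16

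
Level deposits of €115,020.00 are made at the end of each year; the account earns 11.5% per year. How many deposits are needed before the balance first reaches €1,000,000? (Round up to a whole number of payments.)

Periodic rate r = 0.115 per year.
Ordinary annuity FV: 1,000,000 = 115,020 × [((1+r)^n − 1)/r].
(1+r)^n = 1 + 1,000,000 × r / 115,020, so n = ln(1 + 1,000,000·r/115,020) / ln(1+r) = 6.37.
Round up to a whole number of payments: n = 7.

7 payments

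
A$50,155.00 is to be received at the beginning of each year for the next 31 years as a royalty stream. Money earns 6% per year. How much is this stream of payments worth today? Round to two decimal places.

This is an annuity due: 31 payments of A$50,155.00 at the beginning of each year.
Periodic rate r = 0.06 per year.
PV = PMT × [(1 − (1+r)^−n)/r] × (1+r) = 50,155 × [1 − (1+r)^−31] / r × (1+r) = A$740,530.11

A$740,530.11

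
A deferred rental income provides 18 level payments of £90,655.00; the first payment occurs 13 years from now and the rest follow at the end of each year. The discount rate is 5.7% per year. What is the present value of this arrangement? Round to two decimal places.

£516,257.33

Ordinary annuity of 18 payments, first payment at period 13.
Periodic rate r = 0.057 per year.
The ordinary-annuity PV formula values the stream one period before the first payment (period 12); discount that back 12 periods:
PV₀ = 90,655 × [1 − (1+r)^−18] / r × (1+r)^−12 = £516,257.33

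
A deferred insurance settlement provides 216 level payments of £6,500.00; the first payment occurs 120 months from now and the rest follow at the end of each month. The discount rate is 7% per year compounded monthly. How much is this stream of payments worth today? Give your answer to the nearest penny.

£398,925.11

Ordinary annuity of 216 payments, first payment at period 120.
Periodic rate r = 0.07/12 per month; n is counted in months.
The ordinary-annuity PV formula values the stream one period before the first payment (period 119); discount that back 119 periods:
PV₀ = 6,500 × [1 − (1+r)^−216] / r × (1+r)^−119 = £398,925.11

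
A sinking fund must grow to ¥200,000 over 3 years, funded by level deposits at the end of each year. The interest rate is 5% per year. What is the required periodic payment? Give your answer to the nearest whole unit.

¥63,442

Level ordinary annuity; solve FV = PMT × [((1+r)^n − 1)/r] for PMT.
Periodic rate r = 0.05 per year.
With n = 3: PMT = 200,000 / ([((1+r)^n − 1)/r]) = ¥63,442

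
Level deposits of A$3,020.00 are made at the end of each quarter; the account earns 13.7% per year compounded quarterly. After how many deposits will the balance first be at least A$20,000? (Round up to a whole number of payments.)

7 payments

Periodic rate r = 0.137/4 per quarter; n is counted in quarters.
Ordinary annuity FV: 20,000 = 3,020 × [((1+r)^n − 1)/r].
(1+r)^n = 1 + 20,000 × r / 3,020, so n = ln(1 + 20,000·r/3,020) / ln(1+r) = 6.07.
Round up to a whole number of payments: n = 7.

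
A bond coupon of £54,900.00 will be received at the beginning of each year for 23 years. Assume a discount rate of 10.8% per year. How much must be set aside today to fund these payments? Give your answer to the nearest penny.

This is an annuity due: 23 payments of £54,900.00 at the beginning of each year.
Periodic rate r = 0.108 per year.
PV = PMT × [(1 − (1+r)^−n)/r] × (1+r) = 54,900 × [1 − (1+r)^−23] / r × (1+r) = £509,988.94

£509,988.94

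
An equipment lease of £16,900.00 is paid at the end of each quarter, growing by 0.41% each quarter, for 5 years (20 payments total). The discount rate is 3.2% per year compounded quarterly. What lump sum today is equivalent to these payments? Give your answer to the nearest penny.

Periodic rate r = 0.032/4 per quarter; n is counted in quarters.
Growing ordinary annuity: PV = PMT₁ × [1 − ((1+g)/(1+r))^n] / (r − g) = 16,900 × [1 − ((1+0.0041)/(1+r))^20] / (r − 0.0041) = £323,274.01.

£323,274.01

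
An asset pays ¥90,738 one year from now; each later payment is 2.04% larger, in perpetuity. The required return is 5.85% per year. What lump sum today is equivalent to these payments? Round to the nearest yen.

¥2,381,575

Periodic rate r = 0.0585 per year.
Growing perpetuity (Gordon): PV = PMT₁ / (r − g) = 90,738 / (r − 0.0204) = ¥2,381,575.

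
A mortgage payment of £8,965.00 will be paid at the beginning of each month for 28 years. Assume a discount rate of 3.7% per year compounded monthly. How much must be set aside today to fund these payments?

£1,879,887.79

This is an annuity due: 336 payments of £8,965.00 at the beginning of each month.
Periodic rate r = 0.037/12 per month; n is counted in months.
PV = PMT × [(1 − (1+r)^−n)/r] × (1+r) = 8,965 × [1 − (1+r)^−336] / r × (1+r) = £1,879,887.79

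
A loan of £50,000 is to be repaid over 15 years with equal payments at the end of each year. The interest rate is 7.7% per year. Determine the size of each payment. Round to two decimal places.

£5,734.91

Level ordinary annuity; solve PV = PMT × [(1 − (1+r)^−n)/r] for PMT.
Periodic rate r = 0.077 per year.
With n = 15: PMT = 50,000 / ([(1 − (1+r)^−n)/r]) = £5,734.91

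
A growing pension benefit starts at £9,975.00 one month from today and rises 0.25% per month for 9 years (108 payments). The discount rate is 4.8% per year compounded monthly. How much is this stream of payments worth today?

£991,597.44

Periodic rate r = 0.048/12 per month; n is counted in months.
Growing ordinary annuity: PV = PMT₁ × [1 − ((1+g)/(1+r))^n] / (r − g) = 9,975 × [1 − ((1+0.0025)/(1+r))^108] / (r − 0.0025) = £991,597.44.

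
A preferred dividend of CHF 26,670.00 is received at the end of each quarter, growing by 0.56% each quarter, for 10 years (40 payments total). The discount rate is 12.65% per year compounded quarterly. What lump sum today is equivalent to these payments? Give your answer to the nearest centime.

CHF 656,002.86

Periodic rate r = 0.1265/4 per quarter; n is counted in quarters.
Growing ordinary annuity: PV = PMT₁ × [1 − ((1+g)/(1+r))^n] / (r − g) = 26,670 × [1 − ((1+0.0056)/(1+r))^40] / (r − 0.0056) = CHF 656,002.86.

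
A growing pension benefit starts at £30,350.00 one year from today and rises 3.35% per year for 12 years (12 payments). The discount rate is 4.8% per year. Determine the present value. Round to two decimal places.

£322,256.31

Periodic rate r = 0.048 per year.
Growing ordinary annuity: PV = PMT₁ × [1 − ((1+g)/(1+r))^n] / (r − g) = 30,350 × [1 − ((1+0.0335)/(1+r))^12] / (r − 0.0335) = £322,256.31.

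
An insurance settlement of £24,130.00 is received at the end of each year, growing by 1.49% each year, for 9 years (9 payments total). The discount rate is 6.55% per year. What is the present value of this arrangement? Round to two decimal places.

Periodic rate r = 0.0655 per year.
Growing ordinary annuity: PV = PMT₁ × [1 − ((1+g)/(1+r))^n] / (r − g) = 24,130 × [1 − ((1+0.0149)/(1+r))^9] / (r − 0.0149) = £169,101.30.

£169,101.30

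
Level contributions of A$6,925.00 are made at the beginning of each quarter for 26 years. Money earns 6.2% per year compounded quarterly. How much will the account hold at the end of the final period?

A$1,792,666.68

This is an annuity due: 104 deposits of A$6,925.00 at the beginning of each quarter.
Periodic rate r = 0.062/4 per quarter; n is counted in quarters.
FV = PMT × [((1+r)^n − 1)/r] × (1+r) = 6,925 × [(1+r)^104 − 1] / r × (1+r) = A$1,792,666.68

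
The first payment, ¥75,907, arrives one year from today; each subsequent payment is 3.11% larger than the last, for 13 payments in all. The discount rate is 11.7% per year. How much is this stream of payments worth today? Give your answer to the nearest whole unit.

Periodic rate r = 0.117 per year.
Growing ordinary annuity: PV = PMT₁ × [1 − ((1+g)/(1+r))^n] / (r − g) = 75,907 × [1 − ((1+0.0311)/(1+r))^13] / (r − 0.0311) = ¥571,413.

¥571,413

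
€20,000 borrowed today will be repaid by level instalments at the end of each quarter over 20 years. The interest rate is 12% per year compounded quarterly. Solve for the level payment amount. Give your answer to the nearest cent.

Level ordinary annuity; solve PV = PMT × [(1 − (1+r)^−n)/r] for PMT.
Periodic rate r = 0.12/4 per quarter; n is counted in quarters.
With n = 80: PMT = 20,000 / ([(1 − (1+r)^−n)/r]) = €662.23

€662.23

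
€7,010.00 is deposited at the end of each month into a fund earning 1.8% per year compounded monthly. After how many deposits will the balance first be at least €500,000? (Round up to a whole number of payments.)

68 payments

Periodic rate r = 0.018/12 per month; n is counted in months.
Ordinary annuity FV: 500,000 = 7,010 × [((1+r)^n − 1)/r].
(1+r)^n = 1 + 500,000 × r / 7,010, so n = ln(1 + 500,000·r/7,010) / ln(1+r) = 67.81.
Round up to a whole number of payments: n = 68.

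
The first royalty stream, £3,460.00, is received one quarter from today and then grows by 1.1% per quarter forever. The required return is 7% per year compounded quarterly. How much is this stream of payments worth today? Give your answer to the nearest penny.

Periodic rate r = 0.07/4 per quarter.
Growing perpetuity (Gordon): PV = PMT₁ / (r − g) = 3,460 / (r − 0.011) = £532,307.69.

£532,307.69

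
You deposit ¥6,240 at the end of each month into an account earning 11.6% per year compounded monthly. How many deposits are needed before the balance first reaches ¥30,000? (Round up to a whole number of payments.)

Periodic rate r = 0.116/12 per month; n is counted in months.
Ordinary annuity FV: 30,000 = 6,240 × [((1+r)^n − 1)/r].
(1+r)^n = 1 + 30,000 × r / 6,240, so n = ln(1 + 30,000·r/6,240) / ln(1+r) = 4.72.
Round up to a whole number of payments: n = 5.

5 payments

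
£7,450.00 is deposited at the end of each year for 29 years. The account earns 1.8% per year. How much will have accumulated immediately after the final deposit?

This is an ordinary annuity: 29 deposits of £7,450.00 at the end of each year.
Periodic rate r = 0.018 per year.
FV = PMT × [((1+r)^n − 1)/r] = 7,450 × [(1+r)^29 − 1] / r = £280,446.55

£280,446.55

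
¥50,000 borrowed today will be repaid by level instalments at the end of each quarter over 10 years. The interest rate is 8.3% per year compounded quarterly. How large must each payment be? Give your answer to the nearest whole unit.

¥1,852

Level ordinary annuity; solve PV = PMT × [(1 − (1+r)^−n)/r] for PMT.
Periodic rate r = 0.083/4 per quarter; n is counted in quarters.
With n = 40: PMT = 50,000 / ([(1 − (1+r)^−n)/r]) = ¥1,852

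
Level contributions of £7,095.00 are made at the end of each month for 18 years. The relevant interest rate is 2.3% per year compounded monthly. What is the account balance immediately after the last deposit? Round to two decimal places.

This is an ordinary annuity: 216 deposits of £7,095.00 at the end of each month.
Periodic rate r = 0.023/12 per month; n is counted in months.
FV = PMT × [((1+r)^n − 1)/r] = 7,095 × [(1+r)^216 − 1] / r = £1,896,244.69

£1,896,244.69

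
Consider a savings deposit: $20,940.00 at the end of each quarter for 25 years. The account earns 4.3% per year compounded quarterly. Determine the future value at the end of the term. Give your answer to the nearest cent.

This is an ordinary annuity: 100 deposits of $20,940.00 at the end of each quarter.
Periodic rate r = 0.043/4 per quarter; n is counted in quarters.
FV = PMT × [((1+r)^n − 1)/r] = 20,940 × [(1+r)^100 − 1] / r = $3,726,797.03

$3,726,797.03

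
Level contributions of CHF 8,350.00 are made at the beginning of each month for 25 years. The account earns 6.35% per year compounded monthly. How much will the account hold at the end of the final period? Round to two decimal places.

This is an annuity due: 300 deposits of CHF 8,350.00 at the beginning of each month.
Periodic rate r = 0.0635/12 per month; n is counted in months.
FV = PMT × [((1+r)^n − 1)/r] × (1+r) = 8,350 × [(1+r)^300 − 1] / r × (1+r) = CHF 6,140,695.76

CHF 6,140,695.76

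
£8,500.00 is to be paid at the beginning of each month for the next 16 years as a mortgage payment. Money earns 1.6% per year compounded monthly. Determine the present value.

£1,440,922.03

This is an annuity due: 192 payments of £8,500.00 at the beginning of each month.
Periodic rate r = 0.016/12 per month; n is counted in months.
PV = PMT × [(1 − (1+r)^−n)/r] × (1+r) = 8,500 × [1 − (1+r)^−192] / r × (1+r) = £1,440,922.03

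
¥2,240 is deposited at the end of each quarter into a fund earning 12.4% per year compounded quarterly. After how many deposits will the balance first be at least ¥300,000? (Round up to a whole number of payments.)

Periodic rate r = 0.124/4 per quarter; n is counted in quarters.
Ordinary annuity FV: 300,000 = 2,240 × [((1+r)^n − 1)/r].
(1+r)^n = 1 + 300,000 × r / 2,240, so n = ln(1 + 300,000·r/2,240) / ln(1+r) = 53.70.
Round up to a whole number of payments: n = 54.

54 payments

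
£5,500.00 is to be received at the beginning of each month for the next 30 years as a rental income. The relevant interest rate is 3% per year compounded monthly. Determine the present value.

£1,307,802.95

This is an annuity due: 360 payments of £5,500.00 at the beginning of each month.
Periodic rate r = 0.03/12 per month; n is counted in months.
PV = PMT × [(1 − (1+r)^−n)/r] × (1+r) = 5,500 × [1 − (1+r)^−360] / r × (1+r) = £1,307,802.95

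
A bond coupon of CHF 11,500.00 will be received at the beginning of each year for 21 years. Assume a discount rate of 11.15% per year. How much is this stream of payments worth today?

This is an annuity due: 21 payments of CHF 11,500.00 at the beginning of each year.
Periodic rate r = 0.1115 per year.
PV = PMT × [(1 − (1+r)^−n)/r] × (1+r) = 11,500 × [1 − (1+r)^−21] / r × (1+r) = CHF 102,187.17

CHF 102,187.17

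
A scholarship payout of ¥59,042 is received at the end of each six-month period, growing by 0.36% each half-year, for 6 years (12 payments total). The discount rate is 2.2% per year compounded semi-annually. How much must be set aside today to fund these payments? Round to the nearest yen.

¥673,260

Periodic rate r = 0.022/2 per half-year; n is counted in half-years.
Growing ordinary annuity: PV = PMT₁ × [1 − ((1+g)/(1+r))^n] / (r − g) = 59,042 × [1 − ((1+0.0036)/(1+r))^12] / (r − 0.0036) = ¥673,260.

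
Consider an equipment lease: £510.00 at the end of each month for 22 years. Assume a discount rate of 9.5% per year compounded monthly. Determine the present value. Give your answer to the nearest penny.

This is an ordinary annuity: 264 payments of £510.00 at the end of each month.
Periodic rate r = 0.095/12 per month; n is counted in months.
PV = PMT × [(1 − (1+r)^−n)/r] = 510 × [1 − (1+r)^−264] / r = £56,387.15

£56,387.15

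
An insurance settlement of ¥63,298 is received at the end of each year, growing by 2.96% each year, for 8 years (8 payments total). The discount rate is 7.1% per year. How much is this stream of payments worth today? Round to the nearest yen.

¥413,559

Periodic rate r = 0.071 per year.
Growing ordinary annuity: PV = PMT₁ × [1 − ((1+g)/(1+r))^n] / (r − g) = 63,298 × [1 − ((1+0.0296)/(1+r))^8] / (r − 0.0296) = ¥413,559.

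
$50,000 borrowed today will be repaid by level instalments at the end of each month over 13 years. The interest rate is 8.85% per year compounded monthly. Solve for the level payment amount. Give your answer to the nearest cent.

Level ordinary annuity; solve PV = PMT × [(1 − (1+r)^−n)/r] for PMT.
Periodic rate r = 0.0885/12 per month; n is counted in months.
With n = 156: PMT = 50,000 / ([(1 − (1+r)^−n)/r]) = $540.54

$540.54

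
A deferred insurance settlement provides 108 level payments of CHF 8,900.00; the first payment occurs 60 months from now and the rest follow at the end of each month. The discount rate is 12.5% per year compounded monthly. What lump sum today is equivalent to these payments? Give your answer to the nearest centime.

CHF 312,204.30

Ordinary annuity of 108 payments, first payment at period 60.
Periodic rate r = 0.125/12 per month; n is counted in months.
The ordinary-annuity PV formula values the stream one period before the first payment (period 59); discount that back 59 periods:
PV₀ = 8,900 × [1 − (1+r)^−108] / r × (1+r)^−59 = CHF 312,204.30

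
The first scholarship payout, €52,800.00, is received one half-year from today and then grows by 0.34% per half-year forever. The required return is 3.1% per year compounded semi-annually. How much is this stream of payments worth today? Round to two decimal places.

Periodic rate r = 0.031/2 per half-year.
Growing perpetuity (Gordon): PV = PMT₁ / (r − g) = 52,800 / (r − 0.0034) = €4,363,636.36.

€4,363,636.36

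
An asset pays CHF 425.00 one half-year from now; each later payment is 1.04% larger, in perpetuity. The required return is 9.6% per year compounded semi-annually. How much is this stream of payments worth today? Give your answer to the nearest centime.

CHF 11,303.19

Periodic rate r = 0.096/2 per half-year.
Growing perpetuity (Gordon): PV = PMT₁ / (r − g) = 425 / (r − 0.0104) = CHF 11,303.19.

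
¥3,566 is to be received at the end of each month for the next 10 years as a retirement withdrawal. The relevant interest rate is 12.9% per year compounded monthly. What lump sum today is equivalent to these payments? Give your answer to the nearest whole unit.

This is an ordinary annuity: 120 payments of ¥3,566 at the end of each month.
Periodic rate r = 0.129/12 per month; n is counted in months.
PV = PMT × [(1 − (1+r)^−n)/r] = 3,566 × [1 − (1+r)^−120] / r = ¥239,777

¥239,777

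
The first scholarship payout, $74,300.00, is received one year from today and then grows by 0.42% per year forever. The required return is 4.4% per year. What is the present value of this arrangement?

Periodic rate r = 0.044 per year.
Growing perpetuity (Gordon): PV = PMT₁ / (r − g) = 74,300 / (r − 0.0042) = $1,866,834.17.

$1,866,834.17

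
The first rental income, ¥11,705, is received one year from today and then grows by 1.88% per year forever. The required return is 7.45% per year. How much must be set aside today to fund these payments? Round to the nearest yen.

¥210,144

Periodic rate r = 0.0745 per year.
Growing perpetuity (Gordon): PV = PMT₁ / (r − g) = 11,705 / (r − 0.0188) = ¥210,144.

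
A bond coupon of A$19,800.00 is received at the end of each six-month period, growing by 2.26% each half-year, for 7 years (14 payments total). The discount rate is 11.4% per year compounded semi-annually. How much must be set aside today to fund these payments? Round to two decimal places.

Periodic rate r = 0.114/2 per half-year; n is counted in half-years.
Growing ordinary annuity: PV = PMT₁ × [1 − ((1+g)/(1+r))^n] / (r − g) = 19,800 × [1 − ((1+0.0226)/(1+r))^14] / (r − 0.0226) = A$213,390.14.

A$213,390.14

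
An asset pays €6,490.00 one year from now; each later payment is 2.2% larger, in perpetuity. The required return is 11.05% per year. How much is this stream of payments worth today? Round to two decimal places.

€73,333.33

Periodic rate r = 0.1105 per year.
Growing perpetuity (Gordon): PV = PMT₁ / (r − g) = 6,490 / (r − 0.022) = €73,333.33.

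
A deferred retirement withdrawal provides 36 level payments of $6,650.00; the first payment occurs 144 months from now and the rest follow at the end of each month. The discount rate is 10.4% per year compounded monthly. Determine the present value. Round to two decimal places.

$59,651.20

Ordinary annuity of 36 payments, first payment at period 144.
Periodic rate r = 0.104/12 per month; n is counted in months.
The ordinary-annuity PV formula values the stream one period before the first payment (period 143); discount that back 143 periods:
PV₀ = 6,650 × [1 − (1+r)^−36] / r × (1+r)^−143 = $59,651.20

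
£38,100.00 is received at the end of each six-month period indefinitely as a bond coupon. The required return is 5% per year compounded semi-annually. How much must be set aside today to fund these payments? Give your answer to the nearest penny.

£1,524,000.00

Periodic rate r = 0.05/2 per half-year.
Level perpetuity: PV = PMT / r = 38,100 / (0.05/2) = £1,524,000.00.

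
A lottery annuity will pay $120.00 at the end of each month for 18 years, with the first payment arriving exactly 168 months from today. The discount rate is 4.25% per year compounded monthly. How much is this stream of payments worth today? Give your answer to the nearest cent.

Ordinary annuity of 216 payments, first payment at period 168.
Periodic rate r = 0.0425/12 per month; n is counted in months.
The ordinary-annuity PV formula values the stream one period before the first payment (period 167); discount that back 167 periods:
PV₀ = 120 × [1 − (1+r)^−216] / r × (1+r)^−167 = $10,026.09

$10,026.09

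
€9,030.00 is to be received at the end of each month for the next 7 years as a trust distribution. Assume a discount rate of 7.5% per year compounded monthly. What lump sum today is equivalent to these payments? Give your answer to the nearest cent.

€588,723.28

This is an ordinary annuity: 84 payments of €9,030.00 at the end of each month.
Periodic rate r = 0.075/12 per month; n is counted in months.
PV = PMT × [(1 − (1+r)^−n)/r] = 9,030 × [1 − (1+r)^−84] / r = €588,723.28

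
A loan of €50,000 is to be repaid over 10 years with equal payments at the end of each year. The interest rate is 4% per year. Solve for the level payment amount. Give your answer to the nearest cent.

Level ordinary annuity; solve PV = PMT × [(1 − (1+r)^−n)/r] for PMT.
Periodic rate r = 0.04 per year.
With n = 10: PMT = 50,000 / ([(1 − (1+r)^−n)/r]) = €6,164.55

€6,164.55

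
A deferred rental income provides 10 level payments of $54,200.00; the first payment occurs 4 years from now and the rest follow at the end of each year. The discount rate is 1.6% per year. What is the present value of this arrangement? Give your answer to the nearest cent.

$474,082.64

Ordinary annuity of 10 payments, first payment at period 4.
Periodic rate r = 0.016 per year.
The ordinary-annuity PV formula values the stream one period before the first payment (period 3); discount that back 3 periods:
PV₀ = 54,200 × [1 − (1+r)^−10] / r × (1+r)^−3 = $474,082.64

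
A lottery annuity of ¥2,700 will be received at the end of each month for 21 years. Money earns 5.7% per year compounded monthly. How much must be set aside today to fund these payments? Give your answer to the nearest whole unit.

¥396,214

This is an ordinary annuity: 252 payments of ¥2,700 at the end of each month.
Periodic rate r = 0.057/12 per month; n is counted in months.
PV = PMT × [(1 − (1+r)^−n)/r] = 2,700 × [1 − (1+r)^−252] / r = ¥396,214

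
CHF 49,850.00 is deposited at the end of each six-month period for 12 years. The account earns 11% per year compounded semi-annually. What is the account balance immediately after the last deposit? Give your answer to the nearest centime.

CHF 2,369,769.21

This is an ordinary annuity: 24 deposits of CHF 49,850.00 at the end of each six-month period.
Periodic rate r = 0.11/2 per half-year; n is counted in half-years.
FV = PMT × [((1+r)^n − 1)/r] = 49,850 × [(1+r)^24 − 1] / r = CHF 2,369,769.21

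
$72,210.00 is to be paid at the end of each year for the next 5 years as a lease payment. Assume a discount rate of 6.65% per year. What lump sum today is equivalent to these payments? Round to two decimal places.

This is an ordinary annuity: 5 payments of $72,210.00 at the end of each year.
Periodic rate r = 0.0665 per year.
PV = PMT × [(1 − (1+r)^−n)/r] = 72,210 × [1 − (1+r)^−5] / r = $298,870.70

$298,870.70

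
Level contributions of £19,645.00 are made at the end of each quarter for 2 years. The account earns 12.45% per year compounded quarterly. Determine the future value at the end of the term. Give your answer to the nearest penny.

£175,388.89

This is an ordinary annuity: 8 deposits of £19,645.00 at the end of each quarter.
Periodic rate r = 0.1245/4 per quarter; n is counted in quarters.
FV = PMT × [((1+r)^n − 1)/r] = 19,645 × [(1+r)^8 − 1] / r = £175,388.89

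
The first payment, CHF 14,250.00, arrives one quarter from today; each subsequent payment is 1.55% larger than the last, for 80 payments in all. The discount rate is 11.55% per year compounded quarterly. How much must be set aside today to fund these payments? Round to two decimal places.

Periodic rate r = 0.1155/4 per quarter; n is counted in quarters.
Growing ordinary annuity: PV = PMT₁ × [1 − ((1+g)/(1+r))^n] / (r − g) = 14,250 × [1 − ((1+0.0155)/(1+r))^80] / (r − 0.0155) = CHF 691,390.84.

CHF 691,390.84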